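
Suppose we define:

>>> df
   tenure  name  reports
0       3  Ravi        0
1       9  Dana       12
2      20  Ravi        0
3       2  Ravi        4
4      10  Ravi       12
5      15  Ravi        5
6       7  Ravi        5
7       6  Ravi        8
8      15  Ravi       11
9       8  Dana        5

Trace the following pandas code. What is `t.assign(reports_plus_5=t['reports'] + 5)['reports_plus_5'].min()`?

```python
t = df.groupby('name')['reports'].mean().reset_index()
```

group by name, mean of reports:
name
Dana    8.500
Ravi    5.625
Name: reports, dtype: float64
reset_index():
   name  reports
0  Dana    8.500
1  Ravi    5.625
add column reports_plus_5 = t['reports'] + 5:
   name  reports  reports_plus_5
0  Dana    8.500          13.500
1  Ravi    5.625          10.625
Reading off the min of column 'reports_plus_5', we get 10.625.

10.625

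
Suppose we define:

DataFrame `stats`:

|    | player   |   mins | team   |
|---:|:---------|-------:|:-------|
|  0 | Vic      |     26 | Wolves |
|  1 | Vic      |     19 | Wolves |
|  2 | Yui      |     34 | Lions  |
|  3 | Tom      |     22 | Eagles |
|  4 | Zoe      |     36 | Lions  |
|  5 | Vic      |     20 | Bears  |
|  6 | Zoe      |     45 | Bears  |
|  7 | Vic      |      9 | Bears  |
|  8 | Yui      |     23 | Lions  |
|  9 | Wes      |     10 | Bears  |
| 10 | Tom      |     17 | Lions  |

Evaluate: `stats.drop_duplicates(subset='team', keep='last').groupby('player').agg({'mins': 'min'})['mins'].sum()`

46

drop duplicate team (keep=last):
   player  mins    team
1     Vic    19  Wolves
3     Tom    22  Eagles
9     Wes    10   Bears
10    Tom    17   Lions
group by player, min of mins:
        mins
player      
Tom       17
Vic       19
Wes       10
So sum() = 46.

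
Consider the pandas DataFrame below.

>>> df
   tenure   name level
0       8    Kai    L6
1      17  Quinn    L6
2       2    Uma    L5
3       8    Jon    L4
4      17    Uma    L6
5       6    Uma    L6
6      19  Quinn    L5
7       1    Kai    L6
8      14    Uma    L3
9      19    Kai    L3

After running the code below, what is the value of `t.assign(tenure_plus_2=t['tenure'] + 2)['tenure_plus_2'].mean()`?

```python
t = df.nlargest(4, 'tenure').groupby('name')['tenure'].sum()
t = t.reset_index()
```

26.0

take 4 rows with largest tenure:
   tenure   name level
6      19  Quinn    L5
9      19    Kai    L3
1      17  Quinn    L6
4      17    Uma    L6
group by name, sum of tenure:
name
Kai      19
Quinn    36
Uma      17
Name: tenure, dtype: int64
reset_index():
    name  tenure
0    Kai      19
1  Quinn      36
2    Uma      17
add column tenure_plus_2 = t['tenure'] + 2:
    name  tenure  tenure_plus_2
0    Kai      19             21
1  Quinn      36             38
2    Uma      17             19
Reading off the mean of column 'tenure_plus_2', we get 26.0.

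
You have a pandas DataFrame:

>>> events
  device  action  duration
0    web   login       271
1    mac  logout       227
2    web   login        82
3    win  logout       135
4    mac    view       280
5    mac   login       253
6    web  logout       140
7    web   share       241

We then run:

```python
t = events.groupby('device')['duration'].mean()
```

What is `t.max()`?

253.333333333

group by device, mean of duration:
device
mac    253.333333
web    183.500000
win    135.000000
Name: duration, dtype: float64
Hence 253.333333333.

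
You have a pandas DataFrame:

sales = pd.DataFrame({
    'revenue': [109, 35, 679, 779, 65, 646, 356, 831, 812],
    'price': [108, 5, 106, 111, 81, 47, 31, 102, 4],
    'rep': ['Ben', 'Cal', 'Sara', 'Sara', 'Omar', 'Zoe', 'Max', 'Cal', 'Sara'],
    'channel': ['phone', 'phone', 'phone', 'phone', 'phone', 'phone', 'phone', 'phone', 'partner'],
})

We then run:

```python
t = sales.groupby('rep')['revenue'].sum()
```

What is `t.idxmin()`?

Omar

group by rep, sum of revenue:
rep
Ben      109
Cal      866
Max      356
Omar      65
Sara    2270
Zoe      646
Name: revenue, dtype: int64
Reading off the label with the smallest value, we get Omar.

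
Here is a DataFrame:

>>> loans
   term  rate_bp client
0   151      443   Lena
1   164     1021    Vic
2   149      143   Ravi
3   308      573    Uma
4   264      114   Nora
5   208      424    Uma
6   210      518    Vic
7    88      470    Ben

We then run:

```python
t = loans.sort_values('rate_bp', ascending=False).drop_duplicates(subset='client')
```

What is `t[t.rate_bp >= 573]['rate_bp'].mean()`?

sort by rate_bp descending:
   term  rate_bp client
1   164     1021    Vic
3   308      573    Uma
6   210      518    Vic
7    88      470    Ben
0   151      443   Lena
5   208      424    Uma
2   149      143   Ravi
4   264      114   Nora
drop duplicate client (keep=first):
   term  rate_bp client
1   164     1021    Vic
3   308      573    Uma
7    88      470    Ben
0   151      443   Lena
2   149      143   Ravi
4   264      114   Nora
filter rows where rate_bp >= 573:
   term  rate_bp client
1   164     1021    Vic
3   308      573    Uma

797.0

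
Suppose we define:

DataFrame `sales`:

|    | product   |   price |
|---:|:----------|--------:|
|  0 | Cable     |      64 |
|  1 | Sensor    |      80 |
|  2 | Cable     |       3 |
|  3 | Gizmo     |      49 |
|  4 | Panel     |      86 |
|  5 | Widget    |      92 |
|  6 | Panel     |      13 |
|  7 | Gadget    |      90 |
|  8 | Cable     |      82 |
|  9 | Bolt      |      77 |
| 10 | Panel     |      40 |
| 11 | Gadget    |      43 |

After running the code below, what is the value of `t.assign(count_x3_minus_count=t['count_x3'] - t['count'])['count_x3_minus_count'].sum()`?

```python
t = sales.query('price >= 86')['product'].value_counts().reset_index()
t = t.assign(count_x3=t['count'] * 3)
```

filter rows where price >= 86:
  product  price
4   Panel     86
5  Widget     92
7  Gadget     90
value_counts of product:
product
Panel     1
Widget    1
Gadget    1
Name: count, dtype: int64
reset_index():
  product  count
0   Panel      1
1  Widget      1
2  Gadget      1
add column count_x3 = t['count'] * 3:
  product  count  count_x3
0   Panel      1         3
1  Widget      1         3
2  Gadget      1         3
add column count_x3_minus_count = t['count_x3'] - t['count']:
  product  count  count_x3  count_x3_minus_count
0   Panel      1         3                     2
1  Widget      1         3                     2
2  Gadget      1         3                     2

6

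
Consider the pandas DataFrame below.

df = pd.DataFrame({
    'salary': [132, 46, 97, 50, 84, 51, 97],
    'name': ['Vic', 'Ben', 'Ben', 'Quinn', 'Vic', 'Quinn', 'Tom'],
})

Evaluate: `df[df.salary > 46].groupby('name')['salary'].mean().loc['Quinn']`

filter rows where salary > 46:
   salary   name
0     132    Vic
2      97    Ben
3      50  Quinn
4      84    Vic
5      51  Quinn
6      97    Tom
group by name, mean of salary:
name
Ben       97.0
Quinn     50.5
Tom       97.0
Vic      108.0
Name: salary, dtype: float64

50.5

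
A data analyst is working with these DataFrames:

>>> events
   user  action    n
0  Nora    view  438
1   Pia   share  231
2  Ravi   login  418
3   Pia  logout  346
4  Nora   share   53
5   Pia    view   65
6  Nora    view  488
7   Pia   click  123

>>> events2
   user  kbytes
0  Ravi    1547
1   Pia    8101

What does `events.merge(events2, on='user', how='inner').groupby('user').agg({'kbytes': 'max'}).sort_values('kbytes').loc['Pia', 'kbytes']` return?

merge on 'user' (how='inner') → 5 rows:
   user  action    n  kbytes
0   Pia   share  231    8101
1  Ravi   login  418    1547
2   Pia  logout  346    8101
3   Pia    view   65    8101
4   Pia   click  123    8101
group by user, max of kbytes:
      kbytes
user        
Pia     8101
Ravi    1547
sort by kbytes:
      kbytes
user        
Ravi    1547
Pia     8101

8101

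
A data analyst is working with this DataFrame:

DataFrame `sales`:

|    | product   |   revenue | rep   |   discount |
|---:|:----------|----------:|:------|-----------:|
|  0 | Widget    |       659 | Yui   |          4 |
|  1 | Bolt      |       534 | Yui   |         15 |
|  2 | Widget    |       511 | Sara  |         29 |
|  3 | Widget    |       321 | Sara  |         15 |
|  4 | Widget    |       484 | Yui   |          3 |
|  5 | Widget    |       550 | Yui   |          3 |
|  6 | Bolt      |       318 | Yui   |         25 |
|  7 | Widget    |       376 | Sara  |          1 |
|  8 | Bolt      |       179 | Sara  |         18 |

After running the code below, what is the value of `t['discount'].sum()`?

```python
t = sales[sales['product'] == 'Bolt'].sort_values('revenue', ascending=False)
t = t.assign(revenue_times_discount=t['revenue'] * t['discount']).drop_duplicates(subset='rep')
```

33

filter rows where product == 'Bolt':
  product  revenue   rep  discount
1    Bolt      534   Yui        15
6    Bolt      318   Yui        25
8    Bolt      179  Sara        18
sort by revenue descending:
  product  revenue   rep  discount
1    Bolt      534   Yui        15
6    Bolt      318   Yui        25
8    Bolt      179  Sara        18
add column revenue_times_discount = t['revenue'] * t['discount']:
  product  revenue   rep  discount  revenue_times_discount
1    Bolt      534   Yui        15                    8010
6    Bolt      318   Yui        25                    7950
8    Bolt      179  Sara        18                    3222
drop duplicate rep (keep=first):
  product  revenue   rep  discount  revenue_times_discount
1    Bolt      534   Yui        15                    8010
8    Bolt      179  Sara        18                    3222
Reading off the sum of column 'discount', we get 33.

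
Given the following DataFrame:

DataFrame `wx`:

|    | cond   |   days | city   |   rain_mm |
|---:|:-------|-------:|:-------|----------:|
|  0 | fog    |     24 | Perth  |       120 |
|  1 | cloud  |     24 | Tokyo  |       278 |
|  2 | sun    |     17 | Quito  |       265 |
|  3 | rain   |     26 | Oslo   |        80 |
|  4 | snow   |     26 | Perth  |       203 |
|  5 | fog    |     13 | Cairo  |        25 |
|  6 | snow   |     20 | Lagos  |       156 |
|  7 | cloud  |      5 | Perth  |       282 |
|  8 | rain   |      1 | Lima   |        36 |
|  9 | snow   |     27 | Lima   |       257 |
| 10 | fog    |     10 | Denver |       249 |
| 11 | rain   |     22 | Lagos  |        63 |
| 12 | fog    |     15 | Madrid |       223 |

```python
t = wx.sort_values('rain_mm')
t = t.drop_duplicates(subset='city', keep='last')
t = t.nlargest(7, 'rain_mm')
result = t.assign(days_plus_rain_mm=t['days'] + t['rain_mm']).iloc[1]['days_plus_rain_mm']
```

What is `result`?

302

sort by rain_mm:
     cond  days    city  rain_mm
5     fog    13   Cairo       25
8    rain     1    Lima       36
11   rain    22   Lagos       63
3    rain    26    Oslo       80
0     fog    24   Perth      120
6    snow    20   Lagos      156
4    snow    26   Perth      203
12    fog    15  Madrid      223
10    fog    10  Denver      249
9    snow    27    Lima      257
2     sun    17   Quito      265
1   cloud    24   Tokyo      278
7   cloud     5   Perth      282
drop duplicate city (keep=last):
     cond  days    city  rain_mm
5     fog    13   Cairo       25
3    rain    26    Oslo       80
6    snow    20   Lagos      156
12    fog    15  Madrid      223
10    fog    10  Denver      249
9    snow    27    Lima      257
2     sun    17   Quito      265
1   cloud    24   Tokyo      278
7   cloud     5   Perth      282
take 7 rows with largest rain_mm:
     cond  days    city  rain_mm
7   cloud     5   Perth      282
1   cloud    24   Tokyo      278
2     sun    17   Quito      265
9    snow    27    Lima      257
10    fog    10  Denver      249
12    fog    15  Madrid      223
6    snow    20   Lagos      156
add column days_plus_rain_mm = t['days'] + t['rain_mm']:
     cond  days    city  rain_mm  days_plus_rain_mm
7   cloud     5   Perth      282                287
1   cloud    24   Tokyo      278                302
2     sun    17   Quito      265                282
9    snow    27    Lima      257                284
10    fog    10  Denver      249                259
12    fog    15  Madrid      223                238
6    snow    20   Lagos      156                176
Then the value at position 1, column 'days_plus_rain_mm': 302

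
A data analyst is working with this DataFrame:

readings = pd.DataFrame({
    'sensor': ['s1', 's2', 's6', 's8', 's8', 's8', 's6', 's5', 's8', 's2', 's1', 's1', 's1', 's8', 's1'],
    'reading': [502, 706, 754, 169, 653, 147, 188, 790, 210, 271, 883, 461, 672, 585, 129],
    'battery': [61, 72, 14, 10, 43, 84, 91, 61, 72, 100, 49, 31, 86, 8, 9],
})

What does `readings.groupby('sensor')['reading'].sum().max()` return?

group by sensor, sum of reading:
sensor
s1    2647
s2     977
s5     790
s6     942
s8    1764
Name: reading, dtype: int64

2647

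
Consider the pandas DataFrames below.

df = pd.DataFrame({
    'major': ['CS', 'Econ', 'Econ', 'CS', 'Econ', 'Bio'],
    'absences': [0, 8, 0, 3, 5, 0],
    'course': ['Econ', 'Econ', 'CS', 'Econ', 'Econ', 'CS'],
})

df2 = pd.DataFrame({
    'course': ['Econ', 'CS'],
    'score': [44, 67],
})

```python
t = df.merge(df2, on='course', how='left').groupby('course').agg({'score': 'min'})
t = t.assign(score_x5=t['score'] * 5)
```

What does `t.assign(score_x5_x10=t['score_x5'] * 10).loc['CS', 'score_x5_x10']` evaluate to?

3350

merge on 'course' (how='left') → 6 rows:
  major  absences course  score
0    CS         0   Econ     44
1  Econ         8   Econ     44
2  Econ         0     CS     67
3    CS         3   Econ     44
4  Econ         5   Econ     44
5   Bio         0     CS     67
group by course, min of score:
        score
course       
CS         67
Econ       44
add column score_x5 = t['score'] * 5:
        score  score_x5
course                 
CS         67       335
Econ       44       220
add column score_x5_x10 = t['score_x5'] * 10:
        score  score_x5  score_x5_x10
course                               
CS         67       335          3350
Econ       44       220          2200
Hence 3350.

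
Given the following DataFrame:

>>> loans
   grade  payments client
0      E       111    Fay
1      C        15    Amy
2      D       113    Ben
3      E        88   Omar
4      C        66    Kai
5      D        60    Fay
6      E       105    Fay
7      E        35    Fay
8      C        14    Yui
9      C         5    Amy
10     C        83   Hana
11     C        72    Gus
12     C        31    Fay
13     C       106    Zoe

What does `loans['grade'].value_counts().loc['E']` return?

value_counts of grade:
grade
C    8
E    4
D    2
Name: count, dtype: int64

4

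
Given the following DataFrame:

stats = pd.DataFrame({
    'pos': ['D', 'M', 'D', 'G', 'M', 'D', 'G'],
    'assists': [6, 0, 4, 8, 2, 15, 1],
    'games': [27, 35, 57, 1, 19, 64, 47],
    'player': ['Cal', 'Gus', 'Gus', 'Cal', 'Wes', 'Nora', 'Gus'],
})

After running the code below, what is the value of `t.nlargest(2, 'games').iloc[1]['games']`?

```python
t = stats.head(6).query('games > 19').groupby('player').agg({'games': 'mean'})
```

take first 6 rows:
  pos  assists  games player
0   D        6     27    Cal
1   M        0     35    Gus
2   D        4     57    Gus
3   G        8      1    Cal
4   M        2     19    Wes
5   D       15     64   Nora
filter rows where games > 19:
  pos  assists  games player
0   D        6     27    Cal
1   M        0     35    Gus
2   D        4     57    Gus
5   D       15     64   Nora
group by player, mean of games:
        games
player       
Cal      27.0
Gus      46.0
Nora     64.0
take 2 rows with largest games:
        games
player       
Nora     64.0
Gus      46.0
So iloc[1]['games'] = 46.0.

46.0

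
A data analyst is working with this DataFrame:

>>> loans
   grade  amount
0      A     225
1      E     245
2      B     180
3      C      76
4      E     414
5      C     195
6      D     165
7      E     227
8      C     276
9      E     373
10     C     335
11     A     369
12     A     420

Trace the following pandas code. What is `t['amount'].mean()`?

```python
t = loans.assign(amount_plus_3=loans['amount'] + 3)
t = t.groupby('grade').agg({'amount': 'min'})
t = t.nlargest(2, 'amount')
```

add column amount_plus_3 = loans['amount'] + 3:
   grade  amount  amount_plus_3
0      A     225            228
1      E     245            248
2      B     180            183
3      C      76             79
4      E     414            417
5      C     195            198
6      D     165            168
7      E     227            230
8      C     276            279
9      E     373            376
10     C     335            338
11     A     369            372
12     A     420            423
group by grade, min of amount:
       amount
grade        
A         225
B         180
C          76
D         165
E         227
take 2 rows with largest amount:
       amount
grade        
E         227
A         225
mean of column 'amount' → 226.0

226.0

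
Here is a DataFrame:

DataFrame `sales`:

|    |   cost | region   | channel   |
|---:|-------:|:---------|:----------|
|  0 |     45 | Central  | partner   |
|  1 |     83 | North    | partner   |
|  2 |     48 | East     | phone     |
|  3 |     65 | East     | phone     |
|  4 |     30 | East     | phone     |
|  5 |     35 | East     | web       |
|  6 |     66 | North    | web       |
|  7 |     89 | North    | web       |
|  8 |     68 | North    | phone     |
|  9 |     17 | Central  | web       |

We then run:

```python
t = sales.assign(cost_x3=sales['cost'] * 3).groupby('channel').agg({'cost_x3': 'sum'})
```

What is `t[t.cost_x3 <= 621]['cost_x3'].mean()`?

add column cost_x3 = sales['cost'] * 3:
   cost   region  channel  cost_x3
0    45  Central  partner      135
1    83    North  partner      249
2    48     East    phone      144
3    65     East    phone      195
4    30     East    phone       90
5    35     East      web      105
6    66    North      web      198
7    89    North      web      267
8    68    North    phone      204
9    17  Central      web       51
group by channel, sum of cost_x3:
         cost_x3
channel         
partner      384
phone        633
web          621
filter rows where cost_x3 <= 621:
         cost_x3
channel         
partner      384
web          621
Then the mean of column 'cost_x3': 502.5

502.5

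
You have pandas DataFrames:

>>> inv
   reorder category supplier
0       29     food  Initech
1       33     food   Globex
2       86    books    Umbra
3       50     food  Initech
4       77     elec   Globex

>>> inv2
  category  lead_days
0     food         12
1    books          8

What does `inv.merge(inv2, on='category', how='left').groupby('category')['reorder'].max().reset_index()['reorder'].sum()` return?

213

merge on 'category' (how='left') → 5 rows:
   reorder category supplier  lead_days
0       29     food  Initech       12.0
1       33     food   Globex       12.0
2       86    books    Umbra        8.0
3       50     food  Initech       12.0
4       77     elec   Globex        NaN
group by category, max of reorder:
category
books    86
elec     77
food     50
Name: reorder, dtype: int64
reset_index():
  category  reorder
0    books       86
1     elec       77
2     food       50
sum of column 'reorder' → 213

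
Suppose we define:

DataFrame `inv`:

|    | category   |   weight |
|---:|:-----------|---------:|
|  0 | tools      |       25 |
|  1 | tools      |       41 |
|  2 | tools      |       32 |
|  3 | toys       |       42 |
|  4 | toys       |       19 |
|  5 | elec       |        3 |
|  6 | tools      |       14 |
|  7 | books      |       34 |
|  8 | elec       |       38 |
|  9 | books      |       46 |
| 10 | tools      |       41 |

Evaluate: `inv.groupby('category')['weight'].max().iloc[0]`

group by category, max of weight:
category
books    46
elec     38
tools    41
toys     42
Name: weight, dtype: int64
Reading off the value at position 0, we get 46.

46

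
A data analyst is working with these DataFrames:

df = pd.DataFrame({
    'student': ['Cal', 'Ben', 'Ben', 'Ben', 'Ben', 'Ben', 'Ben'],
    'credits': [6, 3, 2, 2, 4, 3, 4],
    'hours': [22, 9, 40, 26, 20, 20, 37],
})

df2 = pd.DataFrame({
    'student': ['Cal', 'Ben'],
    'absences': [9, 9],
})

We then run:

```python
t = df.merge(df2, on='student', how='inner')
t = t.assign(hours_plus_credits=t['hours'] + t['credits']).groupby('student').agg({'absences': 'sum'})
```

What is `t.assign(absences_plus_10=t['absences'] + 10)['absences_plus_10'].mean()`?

41.5

merge on 'student' (how='inner') → 7 rows:
  student  credits  hours  absences
0     Cal        6     22         9
1     Ben        3      9         9
2     Ben        2     40         9
3     Ben        2     26         9
4     Ben        4     20         9
5     Ben        3     20         9
6     Ben        4     37         9
add column hours_plus_credits = t['hours'] + t['credits']:
  student  credits  hours  absences  hours_plus_credits
0     Cal        6     22         9                  28
1     Ben        3      9         9                  12
2     Ben        2     40         9                  42
3     Ben        2     26         9                  28
4     Ben        4     20         9                  24
5     Ben        3     20         9                  23
6     Ben        4     37         9                  41
group by student, sum of absences:
         absences
student          
Ben            54
Cal             9
add column absences_plus_10 = t['absences'] + 10:
         absences  absences_plus_10
student                            
Ben            54                64
Cal             9                19
So mean() = 41.5.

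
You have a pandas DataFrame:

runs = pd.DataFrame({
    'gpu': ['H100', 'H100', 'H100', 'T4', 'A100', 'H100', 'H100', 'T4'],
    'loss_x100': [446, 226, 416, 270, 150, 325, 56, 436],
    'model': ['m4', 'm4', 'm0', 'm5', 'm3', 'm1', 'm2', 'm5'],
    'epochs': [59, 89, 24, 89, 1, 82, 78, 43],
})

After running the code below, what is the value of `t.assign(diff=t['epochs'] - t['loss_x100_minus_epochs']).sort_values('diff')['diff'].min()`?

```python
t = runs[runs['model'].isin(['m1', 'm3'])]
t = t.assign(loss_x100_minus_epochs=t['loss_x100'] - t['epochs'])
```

-161

filter rows where model in ['m1', 'm3']:
    gpu  loss_x100 model  epochs
4  A100        150    m3       1
5  H100        325    m1      82
add column loss_x100_minus_epochs = t['loss_x100'] - t['epochs']:
    gpu  loss_x100 model  epochs  loss_x100_minus_epochs
4  A100        150    m3       1                     149
5  H100        325    m1      82                     243
add column diff = t['epochs'] - t['loss_x100_minus_epochs']:
    gpu  loss_x100 model  epochs  loss_x100_minus_epochs  diff
4  A100        150    m3       1                     149  -148
5  H100        325    m1      82                     243  -161
sort by diff:
    gpu  loss_x100 model  epochs  loss_x100_minus_epochs  diff
5  H100        325    m1      82                     243  -161
4  A100        150    m3       1                     149  -148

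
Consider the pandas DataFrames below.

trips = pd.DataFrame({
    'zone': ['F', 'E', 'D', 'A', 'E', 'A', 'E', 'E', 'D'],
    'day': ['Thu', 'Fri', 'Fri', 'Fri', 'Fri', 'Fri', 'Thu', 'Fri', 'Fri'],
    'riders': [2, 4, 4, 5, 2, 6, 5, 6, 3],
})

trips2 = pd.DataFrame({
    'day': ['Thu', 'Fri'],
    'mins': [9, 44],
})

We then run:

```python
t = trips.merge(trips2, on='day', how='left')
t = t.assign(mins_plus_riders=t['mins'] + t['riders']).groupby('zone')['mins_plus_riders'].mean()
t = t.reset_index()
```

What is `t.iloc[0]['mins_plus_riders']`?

49.5

merge on 'day' (how='left') → 9 rows:
  zone  day  riders  mins
0    F  Thu       2     9
1    E  Fri       4    44
2    D  Fri       4    44
3    A  Fri       5    44
4    E  Fri       2    44
5    A  Fri       6    44
6    E  Thu       5     9
7    E  Fri       6    44
8    D  Fri       3    44
add column mins_plus_riders = t['mins'] + t['riders']:
  zone  day  riders  mins  mins_plus_riders
0    F  Thu       2     9                11
1    E  Fri       4    44                48
2    D  Fri       4    44                48
3    A  Fri       5    44                49
4    E  Fri       2    44                46
5    A  Fri       6    44                50
6    E  Thu       5     9                14
7    E  Fri       6    44                50
8    D  Fri       3    44                47
group by zone, mean of mins_plus_riders:
zone
A    49.5
D    47.5
E    39.5
F    11.0
Name: mins_plus_riders, dtype: float64
reset_index():
  zone  mins_plus_riders
0    A              49.5
1    D              47.5
2    E              39.5
3    F              11.0
Taking the value at position 0, column 'mins_plus_riders' gives 49.5.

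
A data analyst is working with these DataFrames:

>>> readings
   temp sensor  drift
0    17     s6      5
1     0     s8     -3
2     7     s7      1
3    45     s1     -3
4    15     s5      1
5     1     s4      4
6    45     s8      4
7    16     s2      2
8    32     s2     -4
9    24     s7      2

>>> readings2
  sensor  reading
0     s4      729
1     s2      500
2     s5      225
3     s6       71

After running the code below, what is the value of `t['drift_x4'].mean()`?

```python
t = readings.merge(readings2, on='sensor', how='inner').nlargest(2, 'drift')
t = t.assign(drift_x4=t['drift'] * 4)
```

18.0

merge on 'sensor' (how='inner') → 5 rows:
   temp sensor  drift  reading
0    17     s6      5       71
1    15     s5      1      225
2     1     s4      4      729
3    16     s2      2      500
4    32     s2     -4      500
take 2 rows with largest drift:
   temp sensor  drift  reading
0    17     s6      5       71
2     1     s4      4      729
add column drift_x4 = t['drift'] * 4:
   temp sensor  drift  reading  drift_x4
0    17     s6      5       71        20
2     1     s4      4      729        16
Then the mean of column 'drift_x4': 18.0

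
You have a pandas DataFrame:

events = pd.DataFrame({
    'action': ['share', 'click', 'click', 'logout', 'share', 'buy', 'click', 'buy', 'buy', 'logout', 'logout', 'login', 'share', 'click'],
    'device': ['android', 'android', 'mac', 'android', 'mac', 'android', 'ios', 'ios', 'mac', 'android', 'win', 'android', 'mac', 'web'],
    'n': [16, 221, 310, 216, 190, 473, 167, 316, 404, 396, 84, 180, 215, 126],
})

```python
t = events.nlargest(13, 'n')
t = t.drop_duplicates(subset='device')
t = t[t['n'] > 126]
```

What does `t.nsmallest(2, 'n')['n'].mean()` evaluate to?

take 13 rows with largest n:
    action   device    n
5      buy  android  473
8      buy      mac  404
9   logout  android  396
7      buy      ios  316
2    click      mac  310
1    click  android  221
3   logout  android  216
12   share      mac  215
4    share      mac  190
11   login  android  180
6    click      ios  167
13   click      web  126
10  logout      win   84
drop duplicate device (keep=first):
    action   device    n
5      buy  android  473
8      buy      mac  404
7      buy      ios  316
13   click      web  126
10  logout      win   84
filter rows where n > 126:
  action   device    n
5    buy  android  473
8    buy      mac  404
7    buy      ios  316
take 2 rows with smallest n:
  action device    n
7    buy    ios  316
8    buy    mac  404

360.0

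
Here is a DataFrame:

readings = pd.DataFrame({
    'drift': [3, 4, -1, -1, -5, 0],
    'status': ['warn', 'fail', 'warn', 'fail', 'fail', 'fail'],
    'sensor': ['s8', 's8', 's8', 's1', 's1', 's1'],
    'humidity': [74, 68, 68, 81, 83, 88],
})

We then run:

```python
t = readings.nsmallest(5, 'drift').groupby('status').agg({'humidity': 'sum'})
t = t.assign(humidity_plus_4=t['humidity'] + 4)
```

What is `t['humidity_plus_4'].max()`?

256

take 5 rows with smallest drift:
   drift status sensor  humidity
4     -5   fail     s1        83
2     -1   warn     s8        68
3     -1   fail     s1        81
5      0   fail     s1        88
0      3   warn     s8        74
group by status, sum of humidity:
        humidity
status          
fail         252
warn         142
add column humidity_plus_4 = t['humidity'] + 4:
        humidity  humidity_plus_4
status                           
fail         252              256
warn         142              146
So max() = 256.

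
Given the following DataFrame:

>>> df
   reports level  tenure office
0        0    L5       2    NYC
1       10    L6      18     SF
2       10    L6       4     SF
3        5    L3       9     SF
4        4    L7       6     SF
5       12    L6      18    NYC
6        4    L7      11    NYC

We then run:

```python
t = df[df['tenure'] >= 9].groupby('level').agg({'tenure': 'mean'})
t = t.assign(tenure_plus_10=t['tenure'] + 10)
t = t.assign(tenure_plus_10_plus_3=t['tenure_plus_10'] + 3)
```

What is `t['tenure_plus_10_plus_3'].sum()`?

filter rows where tenure >= 9:
   reports level  tenure office
1       10    L6      18     SF
3        5    L3       9     SF
5       12    L6      18    NYC
6        4    L7      11    NYC
group by level, mean of tenure:
       tenure
level        
L3        9.0
L6       18.0
L7       11.0
add column tenure_plus_10 = t['tenure'] + 10:
       tenure  tenure_plus_10
level                        
L3        9.0            19.0
L6       18.0            28.0
L7       11.0            21.0
add column tenure_plus_10_plus_3 = t['tenure_plus_10'] + 3:
       tenure  tenure_plus_10  tenure_plus_10_plus_3
level                                               
L3        9.0            19.0                   22.0
L6       18.0            28.0                   31.0
L7       11.0            21.0                   24.0

77.0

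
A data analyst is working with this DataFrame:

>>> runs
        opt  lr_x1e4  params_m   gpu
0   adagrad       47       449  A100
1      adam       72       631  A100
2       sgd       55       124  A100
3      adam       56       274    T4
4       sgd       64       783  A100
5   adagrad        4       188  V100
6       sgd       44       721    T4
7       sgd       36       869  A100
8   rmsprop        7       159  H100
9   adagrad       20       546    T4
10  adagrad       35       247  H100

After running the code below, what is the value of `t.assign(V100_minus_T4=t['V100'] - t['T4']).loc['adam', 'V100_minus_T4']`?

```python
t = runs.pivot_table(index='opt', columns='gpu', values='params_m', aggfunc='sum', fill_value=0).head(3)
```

pivot: rows=opt, cols=gpu, sum(params_m):
gpu      A100  H100   T4  V100
opt                           
adagrad   449   247  546   188
adam      631     0  274     0
rmsprop     0   159    0     0
sgd      1776     0  721     0
take first 3 rows:
gpu      A100  H100   T4  V100
opt                           
adagrad   449   247  546   188
adam      631     0  274     0
rmsprop     0   159    0     0
add column V100_minus_T4 = t['V100'] - t['T4']:
gpu      A100  H100   T4  V100  V100_minus_T4
opt                                          
adagrad   449   247  546   188           -358
adam      631     0  274     0           -274
rmsprop     0   159    0     0              0
Taking the value at row 'adam', column 'V100_minus_T4' gives -274.

-274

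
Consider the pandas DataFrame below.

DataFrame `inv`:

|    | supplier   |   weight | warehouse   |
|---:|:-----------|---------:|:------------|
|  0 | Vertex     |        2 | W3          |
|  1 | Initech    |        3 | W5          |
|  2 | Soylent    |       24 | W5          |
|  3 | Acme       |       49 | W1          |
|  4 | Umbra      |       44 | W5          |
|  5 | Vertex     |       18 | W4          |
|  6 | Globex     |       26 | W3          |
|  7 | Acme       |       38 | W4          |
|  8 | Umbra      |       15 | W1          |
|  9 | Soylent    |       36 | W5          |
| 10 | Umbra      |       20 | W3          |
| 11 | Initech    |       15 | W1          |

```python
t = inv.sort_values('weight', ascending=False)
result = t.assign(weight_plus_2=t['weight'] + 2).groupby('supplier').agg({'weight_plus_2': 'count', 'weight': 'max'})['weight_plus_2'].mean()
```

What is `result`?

sort by weight descending:
   supplier  weight warehouse
3      Acme      49        W1
4     Umbra      44        W5
7      Acme      38        W4
9   Soylent      36        W5
6    Globex      26        W3
2   Soylent      24        W5
10    Umbra      20        W3
5    Vertex      18        W4
8     Umbra      15        W1
11  Initech      15        W1
1   Initech       3        W5
0    Vertex       2        W3
add column weight_plus_2 = t['weight'] + 2:
   supplier  weight warehouse  weight_plus_2
3      Acme      49        W1             51
4     Umbra      44        W5             46
7      Acme      38        W4             40
9   Soylent      36        W5             38
6    Globex      26        W3             28
2   Soylent      24        W5             26
10    Umbra      20        W3             22
5    Vertex      18        W4             20
8     Umbra      15        W1             17
11  Initech      15        W1             17
1   Initech       3        W5              5
0    Vertex       2        W3              4
group by supplier: count(weight_plus_2), max(weight):
          weight_plus_2  weight
supplier                       
Acme                  2      49
Globex                1      26
Initech               2      15
Soylent               2      36
Umbra                 3      44
Vertex                2      18
The mean of column 'weight_plus_2' is 2.0.

2.0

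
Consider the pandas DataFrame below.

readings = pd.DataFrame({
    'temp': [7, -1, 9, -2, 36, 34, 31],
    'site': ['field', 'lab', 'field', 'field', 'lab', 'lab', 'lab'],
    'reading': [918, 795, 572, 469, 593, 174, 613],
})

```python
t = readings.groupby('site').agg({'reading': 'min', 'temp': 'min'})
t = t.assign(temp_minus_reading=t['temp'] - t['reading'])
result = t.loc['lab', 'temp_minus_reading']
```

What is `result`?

-175

group by site: min(reading), min(temp):
       reading  temp
site                
field      469    -2
lab        174    -1
add column temp_minus_reading = t['temp'] - t['reading']:
       reading  temp  temp_minus_reading
site                                    
field      469    -2                -471
lab        174    -1                -175
Reading off the value at row 'lab', column 'temp_minus_reading', we get -175.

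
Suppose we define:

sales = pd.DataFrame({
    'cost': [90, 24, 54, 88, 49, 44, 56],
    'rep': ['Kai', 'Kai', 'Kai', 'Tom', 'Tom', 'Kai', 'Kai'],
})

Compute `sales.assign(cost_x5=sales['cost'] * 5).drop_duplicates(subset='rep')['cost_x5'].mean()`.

add column cost_x5 = sales['cost'] * 5:
   cost  rep  cost_x5
0    90  Kai      450
1    24  Kai      120
2    54  Kai      270
3    88  Tom      440
4    49  Tom      245
5    44  Kai      220
6    56  Kai      280
drop duplicate rep (keep=first):
   cost  rep  cost_x5
0    90  Kai      450
3    88  Tom      440

445.0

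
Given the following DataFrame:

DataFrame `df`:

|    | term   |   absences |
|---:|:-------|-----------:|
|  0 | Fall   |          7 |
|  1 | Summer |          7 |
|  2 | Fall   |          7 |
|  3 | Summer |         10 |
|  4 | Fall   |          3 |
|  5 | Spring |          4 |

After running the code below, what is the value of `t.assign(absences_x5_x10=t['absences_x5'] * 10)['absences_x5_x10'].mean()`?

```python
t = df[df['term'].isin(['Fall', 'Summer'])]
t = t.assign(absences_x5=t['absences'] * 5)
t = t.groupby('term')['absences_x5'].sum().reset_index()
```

850.0

filter rows where term in ['Fall', 'Summer']:
     term  absences
0    Fall         7
1  Summer         7
2    Fall         7
3  Summer        10
4    Fall         3
add column absences_x5 = t['absences'] * 5:
     term  absences  absences_x5
0    Fall         7           35
1  Summer         7           35
2    Fall         7           35
3  Summer        10           50
4    Fall         3           15
group by term, sum of absences_x5:
term
Fall      85
Summer    85
Name: absences_x5, dtype: int64
reset_index():
     term  absences_x5
0    Fall           85
1  Summer           85
add column absences_x5_x10 = t['absences_x5'] * 10:
     term  absences_x5  absences_x5_x10
0    Fall           85              850
1  Summer           85              850
Then the mean of column 'absences_x5_x10': 850.0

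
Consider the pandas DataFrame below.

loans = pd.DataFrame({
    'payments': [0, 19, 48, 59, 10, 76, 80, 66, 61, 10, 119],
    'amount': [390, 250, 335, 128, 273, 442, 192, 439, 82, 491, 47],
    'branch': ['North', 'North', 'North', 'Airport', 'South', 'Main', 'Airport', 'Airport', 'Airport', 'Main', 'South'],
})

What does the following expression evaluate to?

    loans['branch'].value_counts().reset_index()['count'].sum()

11

value_counts of branch:
branch
Airport    4
North      3
South      2
Main       2
Name: count, dtype: int64
reset_index():
    branch  count
0  Airport      4
1    North      3
2    South      2
3     Main      2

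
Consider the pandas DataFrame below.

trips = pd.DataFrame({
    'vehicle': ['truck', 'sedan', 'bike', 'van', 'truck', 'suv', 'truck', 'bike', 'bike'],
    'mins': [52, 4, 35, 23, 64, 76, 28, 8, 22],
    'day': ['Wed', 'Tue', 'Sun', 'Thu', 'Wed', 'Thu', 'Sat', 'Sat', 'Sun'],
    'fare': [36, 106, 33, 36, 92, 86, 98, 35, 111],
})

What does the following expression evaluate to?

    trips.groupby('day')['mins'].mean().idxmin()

Tue

group by day, mean of mins:
day
Sat    18.0
Sun    28.5
Thu    49.5
Tue     4.0
Wed    58.0
Name: mins, dtype: float64
label with the smallest value → Tue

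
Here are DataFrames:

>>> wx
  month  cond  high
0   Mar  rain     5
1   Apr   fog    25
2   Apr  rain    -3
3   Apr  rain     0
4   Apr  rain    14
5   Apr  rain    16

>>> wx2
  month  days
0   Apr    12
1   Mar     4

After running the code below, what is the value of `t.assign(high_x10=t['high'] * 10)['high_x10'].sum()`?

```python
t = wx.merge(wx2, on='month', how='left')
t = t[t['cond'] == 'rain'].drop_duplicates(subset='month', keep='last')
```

210

merge on 'month' (how='left') → 6 rows:
  month  cond  high  days
0   Mar  rain     5     4
1   Apr   fog    25    12
2   Apr  rain    -3    12
3   Apr  rain     0    12
4   Apr  rain    14    12
5   Apr  rain    16    12
filter rows where cond == 'rain':
  month  cond  high  days
0   Mar  rain     5     4
2   Apr  rain    -3    12
3   Apr  rain     0    12
4   Apr  rain    14    12
5   Apr  rain    16    12
drop duplicate month (keep=last):
  month  cond  high  days
0   Mar  rain     5     4
5   Apr  rain    16    12
add column high_x10 = t['high'] * 10:
  month  cond  high  days  high_x10
0   Mar  rain     5     4        50
5   Apr  rain    16    12       160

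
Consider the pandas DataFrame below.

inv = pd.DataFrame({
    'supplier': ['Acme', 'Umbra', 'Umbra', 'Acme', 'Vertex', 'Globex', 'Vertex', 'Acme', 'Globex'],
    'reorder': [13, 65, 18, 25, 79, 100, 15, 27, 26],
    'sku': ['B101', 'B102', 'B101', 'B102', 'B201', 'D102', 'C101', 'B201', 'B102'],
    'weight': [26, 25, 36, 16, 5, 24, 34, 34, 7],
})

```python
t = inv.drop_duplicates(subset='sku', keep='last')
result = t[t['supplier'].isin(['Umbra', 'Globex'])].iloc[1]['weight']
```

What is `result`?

drop duplicate sku (keep=last):
  supplier  reorder   sku  weight
2    Umbra       18  B101      36
5   Globex      100  D102      24
6   Vertex       15  C101      34
7     Acme       27  B201      34
8   Globex       26  B102       7
filter rows where supplier in ['Umbra', 'Globex']:
  supplier  reorder   sku  weight
2    Umbra       18  B101      36
5   Globex      100  D102      24
8   Globex       26  B102       7

24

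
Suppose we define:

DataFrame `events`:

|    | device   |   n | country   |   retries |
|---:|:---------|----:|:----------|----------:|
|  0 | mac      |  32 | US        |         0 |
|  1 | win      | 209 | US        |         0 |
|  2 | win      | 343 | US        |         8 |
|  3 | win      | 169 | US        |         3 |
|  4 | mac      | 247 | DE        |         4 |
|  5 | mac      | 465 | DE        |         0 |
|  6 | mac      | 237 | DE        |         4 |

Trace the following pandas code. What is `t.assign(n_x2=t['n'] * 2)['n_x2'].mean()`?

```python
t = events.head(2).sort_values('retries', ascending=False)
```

241.0

take first 2 rows:
  device    n country  retries
0    mac   32      US        0
1    win  209      US        0
sort by retries descending:
  device    n country  retries
0    mac   32      US        0
1    win  209      US        0
add column n_x2 = t['n'] * 2:
  device    n country  retries  n_x2
0    mac   32      US        0    64
1    win  209      US        0   418
Reading off the mean of column 'n_x2', we get 241.0.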